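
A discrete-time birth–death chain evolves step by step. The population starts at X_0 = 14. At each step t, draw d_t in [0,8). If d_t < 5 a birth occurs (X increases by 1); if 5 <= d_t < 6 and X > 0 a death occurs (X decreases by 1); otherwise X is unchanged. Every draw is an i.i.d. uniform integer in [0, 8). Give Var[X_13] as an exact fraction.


X can drop by at most 1 per step and X_0 = 14 > T = 13, so X_t >= 14 − t >= 1 > 0 for every t <= 13: the floor at 0 (the 'and X > 0' condition) never binds. Hence X_13 = X_0 + Σ_{t<13} Y_t with i.i.d. increments Y_t = y(d_t) ∈ {+1, −1, 0}.
Outcome values over d=0..7: [1, 1, 1, 1, 1, -1, 0, 0]
Σy = 4, Σy² = 6, M = 8
μ = 4/8 = 1/2,  σ² = 6/8 − (1/2)² = 1/2
Independent increments: Var[X_13] = 13·σ² = 13·(1/2) = 13/2

13/2


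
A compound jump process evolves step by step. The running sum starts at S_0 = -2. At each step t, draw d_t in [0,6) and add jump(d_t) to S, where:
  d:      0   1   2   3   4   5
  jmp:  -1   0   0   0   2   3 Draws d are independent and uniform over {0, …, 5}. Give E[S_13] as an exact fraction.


Outcome values over d=0..5: [-1, 0, 0, 0, 2, 3]
Σy = 4, Σy² = 14, M = 6
μ = 4/6 = 2/3,  σ² = 14/6 − (2/3)² = 17/9
E[S_13] = -2 + 13·(2/3) = 20/3

20/3


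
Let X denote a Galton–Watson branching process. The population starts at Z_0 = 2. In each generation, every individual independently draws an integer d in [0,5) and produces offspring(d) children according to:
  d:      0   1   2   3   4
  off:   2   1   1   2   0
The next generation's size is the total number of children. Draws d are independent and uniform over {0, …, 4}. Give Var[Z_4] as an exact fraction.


Outcome values over d=0..4: [2, 1, 1, 2, 0]
Σy = 6, Σy² = 10, M = 5
μ = 6/5 = 6/5,  σ² = 10/5 − (6/5)² = 14/25
V_0 = 0, E_0 = 2
V_1 = 14/25·E_0 + (6/5)²·V_0 = 28/25;  E_1 = 12/5
V_2 = 14/25·E_1 + (6/5)²·V_1 = 1848/625;  E_2 = 72/25
V_3 = 14/25·E_2 + (6/5)²·V_2 = 91728/15625;  E_3 = 432/125
V_4 = 14/25·E_3 + (6/5)²·V_3 = 4058208/390625;  E_4 = 2592/625

4058208/390625


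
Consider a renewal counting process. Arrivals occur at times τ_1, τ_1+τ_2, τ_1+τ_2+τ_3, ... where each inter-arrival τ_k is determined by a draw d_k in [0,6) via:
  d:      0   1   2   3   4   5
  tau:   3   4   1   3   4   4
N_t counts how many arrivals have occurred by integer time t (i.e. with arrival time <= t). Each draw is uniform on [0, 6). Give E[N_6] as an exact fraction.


69883/46656

Inter-arrival values over d=0..5: [3, 4, 1, 3, 4, 4]
Each d has probability 1/6, so the pmf of τ is: f(1) = 1/6, f(3) = 1/3, f(4) = 1/2
Renewal equation for m(n) = E[N_n]: condition on τ_1 = k (if k <= n, one arrival plus a fresh copy on the remaining n−k steps): m(n) = F(n) + Σ_{k<=n} f(k)·m(n−k), where F(n) = P(τ <= n) and m(0) = 0
m(1) = F(1) = 1/6
m(2) = F(2) + f(1)·m(1) = 1/6 + 1/6·1/6 = 7/36
m(3) = F(3) + f(1)·m(2) = 1/2 + 1/6·7/36 = 115/216
m(4) = F(4) + f(1)·m(3) + f(3)·m(1) = 1 + 1/6·115/216 + 1/3·1/6 = 1483/1296
m(5) = F(5) + f(1)·m(4) + f(3)·m(2) + f(4)·m(1) = 1 + 1/6·1483/1296 + 1/3·7/36 + 1/2·1/6 = 10411/7776
m(6) = F(6) + f(1)·m(5) + f(3)·m(3) + f(4)·m(2) = 1 + 1/6·10411/7776 + 1/3·115/216 + 1/2·7/36 = 69883/46656
E[N_6] = m(6) = 69883/46656


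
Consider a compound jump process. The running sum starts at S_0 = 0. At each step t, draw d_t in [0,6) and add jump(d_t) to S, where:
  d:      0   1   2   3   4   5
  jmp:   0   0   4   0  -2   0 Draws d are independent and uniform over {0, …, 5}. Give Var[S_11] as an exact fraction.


319/9

Outcome values over d=0..5: [0, 0, 4, 0, -2, 0]
Σy = 2, Σy² = 20, M = 6
μ = 2/6 = 1/3,  σ² = 20/6 − (1/3)² = 29/9
Independent increments: Var[S_11] = 11·σ² = 11·(29/9) = 319/9


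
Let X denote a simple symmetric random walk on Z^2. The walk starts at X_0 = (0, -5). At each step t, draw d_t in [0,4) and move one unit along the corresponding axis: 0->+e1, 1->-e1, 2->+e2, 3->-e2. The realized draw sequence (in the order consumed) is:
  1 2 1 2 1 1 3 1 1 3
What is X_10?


(-6, -5)

t=0: X=(0, -5), d=1 → -e1, X_1=(-1, -5)
t=1: X=(-1, -5), d=2 → +e2, X_2=(-1, -4)
t=2: X=(-1, -4), d=1 → -e1, X_3=(-2, -4)
t=3: X=(-2, -4), d=2 → +e2, X_4=(-2, -3)
t=4: X=(-2, -3), d=1 → -e1, X_5=(-3, -3)
t=5: X=(-3, -3), d=1 → -e1, X_6=(-4, -3)
t=6: X=(-4, -3), d=3 → -e2, X_7=(-4, -4)
t=7: X=(-4, -4), d=1 → -e1, X_8=(-5, -4)
t=8: X=(-5, -4), d=1 → -e1, X_9=(-6, -4)
t=9: X=(-6, -4), d=3 → -e2, X_10=(-6, -5)


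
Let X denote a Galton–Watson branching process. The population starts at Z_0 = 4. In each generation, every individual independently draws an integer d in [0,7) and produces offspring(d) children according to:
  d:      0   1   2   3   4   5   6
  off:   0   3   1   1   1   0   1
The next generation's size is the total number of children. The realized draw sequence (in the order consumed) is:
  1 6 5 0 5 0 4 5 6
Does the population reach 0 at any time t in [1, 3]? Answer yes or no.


gen 0: Z_0=4, draws=[1, 6, 5, 0], offspring=[3, 1, 0, 0], Z_1=4
gen 1: Z_1=4, draws=[5, 0, 4, 5], offspring=[0, 0, 1, 0], Z_2=1
gen 2: Z_2=1, draws=[6], offspring=[1], Z_3=1

no


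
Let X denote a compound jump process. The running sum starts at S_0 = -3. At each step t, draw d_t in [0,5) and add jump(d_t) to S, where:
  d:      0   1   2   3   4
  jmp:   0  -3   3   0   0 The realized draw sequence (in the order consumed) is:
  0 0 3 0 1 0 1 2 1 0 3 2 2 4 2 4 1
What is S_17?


-3

t=0: S=-3, d=0, jump=0, S_1=-3
t=1: S=-3, d=0, jump=0, S_2=-3
t=2: S=-3, d=3, jump=0, S_3=-3
t=3: S=-3, d=0, jump=0, S_4=-3
t=4: S=-3, d=1, jump=-3, S_5=-6
t=5: S=-6, d=0, jump=0, S_6=-6
t=6: S=-6, d=1, jump=-3, S_7=-9
t=7: S=-9, d=2, jump=3, S_8=-6
t=8: S=-6, d=1, jump=-3, S_9=-9
t=9: S=-9, d=0, jump=0, S_10=-9
t=10: S=-9, d=3, jump=0, S_11=-9
t=11: S=-9, d=2, jump=3, S_12=-6
t=12: S=-6, d=2, jump=3, S_13=-3
t=13: S=-3, d=4, jump=0, S_14=-3
t=14: S=-3, d=2, jump=3, S_15=0
t=15: S=0, d=4, jump=0, S_16=0
t=16: S=0, d=1, jump=-3, S_17=-3


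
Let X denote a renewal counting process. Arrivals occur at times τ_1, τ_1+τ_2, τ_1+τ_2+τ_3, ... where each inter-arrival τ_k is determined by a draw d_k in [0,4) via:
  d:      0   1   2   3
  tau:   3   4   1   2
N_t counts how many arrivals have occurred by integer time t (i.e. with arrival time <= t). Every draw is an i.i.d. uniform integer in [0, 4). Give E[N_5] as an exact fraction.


1845/1024

Inter-arrival values over d=0..3: [3, 4, 1, 2]
Each d has probability 1/4, so the pmf of τ is: f(1) = 1/4, f(2) = 1/4, f(3) = 1/4, f(4) = 1/4
Renewal equation for m(n) = E[N_n]: condition on τ_1 = k (if k <= n, one arrival plus a fresh copy on the remaining n−k steps): m(n) = F(n) + Σ_{k<=n} f(k)·m(n−k), where F(n) = P(τ <= n) and m(0) = 0
m(1) = F(1) = 1/4
m(2) = F(2) + f(1)·m(1) = 1/2 + 1/4·1/4 = 9/16
m(3) = F(3) + f(1)·m(2) + f(2)·m(1) = 3/4 + 1/4·9/16 + 1/4·1/4 = 61/64
m(4) = F(4) + f(1)·m(3) + f(2)·m(2) + f(3)·m(1) = 1 + 1/4·61/64 + 1/4·9/16 + 1/4·1/4 = 369/256
m(5) = F(5) + f(1)·m(4) + f(2)·m(3) + f(3)·m(2) + f(4)·m(1) = 1 + 1/4·369/256 + 1/4·61/64 + 1/4·9/16 + 1/4·1/4 = 1845/1024
E[N_5] = m(5) = 1845/1024


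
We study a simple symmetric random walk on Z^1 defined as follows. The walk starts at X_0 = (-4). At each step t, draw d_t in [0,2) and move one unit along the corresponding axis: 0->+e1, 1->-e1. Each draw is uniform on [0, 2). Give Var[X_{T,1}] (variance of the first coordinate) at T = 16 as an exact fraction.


16

Outcome values over d=0..1: [1, -1]
Σy = 0, Σy² = 2, M = 2
μ = 0/2 = 0,  σ² = 2/2 − (0)² = 1
Independent increments: Var[X_16] = 16·σ² = 16·(1) = 16


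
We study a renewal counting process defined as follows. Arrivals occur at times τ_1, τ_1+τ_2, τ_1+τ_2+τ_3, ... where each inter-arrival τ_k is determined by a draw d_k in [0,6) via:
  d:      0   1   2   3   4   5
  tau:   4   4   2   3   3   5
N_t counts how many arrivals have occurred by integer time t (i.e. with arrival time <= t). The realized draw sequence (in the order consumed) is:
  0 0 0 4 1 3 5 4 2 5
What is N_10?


2

draw d_1=0: τ_1=4, arrival time A_1=4
draw d_2=0: τ_2=4, arrival time A_2=8
draw d_3=0: τ_3=4, arrival time A_3=12
draw d_4=4: τ_4=3, arrival time A_4=15
draw d_5=1: τ_5=4, arrival time A_5=19
draw d_6=3: τ_6=3, arrival time A_6=22
draw d_7=5: τ_7=5, arrival time A_7=27
draw d_8=4: τ_8=3, arrival time A_8=30
draw d_9=2: τ_9=2, arrival time A_9=32
draw d_10=5: τ_10=5, arrival time A_10=37
N_t over t=0..10: 0:0 1:0 2:0 3:0 4:1 5:1 6:1 7:1 8:2 9:2 10:2


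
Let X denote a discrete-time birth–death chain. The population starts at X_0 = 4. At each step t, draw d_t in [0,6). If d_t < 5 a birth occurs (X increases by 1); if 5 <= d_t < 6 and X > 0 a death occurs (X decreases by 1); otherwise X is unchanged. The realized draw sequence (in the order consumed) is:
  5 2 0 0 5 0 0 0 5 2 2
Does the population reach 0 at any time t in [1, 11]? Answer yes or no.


t=0: X=4, d=5 → death, X_1=3
t=1: X=3, d=2 → birth, X_2=4
t=2: X=4, d=0 → birth, X_3=5
t=3: X=5, d=0 → birth, X_4=6
t=4: X=6, d=5 → death, X_5=5
t=5: X=5, d=0 → birth, X_6=6
t=6: X=6, d=0 → birth, X_7=7
t=7: X=7, d=0 → birth, X_8=8
t=8: X=8, d=5 → death, X_9=7
t=9: X=7, d=2 → birth, X_10=8
t=10: X=8, d=2 → birth, X_11=9

no


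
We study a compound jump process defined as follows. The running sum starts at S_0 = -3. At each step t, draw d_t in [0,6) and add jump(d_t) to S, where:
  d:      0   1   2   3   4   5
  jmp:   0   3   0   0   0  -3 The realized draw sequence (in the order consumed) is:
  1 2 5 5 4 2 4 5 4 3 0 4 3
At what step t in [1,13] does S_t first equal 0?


1

t=0: S=-3, d=1, jump=3, S_1=0
t=1: S=0, d=2, jump=0, S_2=0
t=2: S=0, d=5, jump=-3, S_3=-3
t=3: S=-3, d=5, jump=-3, S_4=-6
t=4: S=-6, d=4, jump=0, S_5=-6
t=5: S=-6, d=2, jump=0, S_6=-6
t=6: S=-6, d=4, jump=0, S_7=-6
t=7: S=-6, d=5, jump=-3, S_8=-9
t=8: S=-9, d=4, jump=0, S_9=-9
t=9: S=-9, d=3, jump=0, S_10=-9
t=10: S=-9, d=0, jump=0, S_11=-9
t=11: S=-9, d=4, jump=0, S_12=-9
t=12: S=-9, d=3, jump=0, S_13=-9


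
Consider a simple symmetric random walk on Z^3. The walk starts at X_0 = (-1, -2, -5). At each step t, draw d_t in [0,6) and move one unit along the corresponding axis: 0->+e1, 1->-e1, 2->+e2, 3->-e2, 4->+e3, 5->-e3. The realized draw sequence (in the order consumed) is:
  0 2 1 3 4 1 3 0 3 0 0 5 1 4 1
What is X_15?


(-1, -4, -4)

t=0: X=(-1, -2, -5), d=0 → +e1, X_1=(0, -2, -5)
t=1: X=(0, -2, -5), d=2 → +e2, X_2=(0, -1, -5)
t=2: X=(0, -1, -5), d=1 → -e1, X_3=(-1, -1, -5)
t=3: X=(-1, -1, -5), d=3 → -e2, X_4=(-1, -2, -5)
t=4: X=(-1, -2, -5), d=4 → +e3, X_5=(-1, -2, -4)
t=5: X=(-1, -2, -4), d=1 → -e1, X_6=(-2, -2, -4)
t=6: X=(-2, -2, -4), d=3 → -e2, X_7=(-2, -3, -4)
t=7: X=(-2, -3, -4), d=0 → +e1, X_8=(-1, -3, -4)
t=8: X=(-1, -3, -4), d=3 → -e2, X_9=(-1, -4, -4)
t=9: X=(-1, -4, -4), d=0 → +e1, X_10=(0, -4, -4)
t=10: X=(0, -4, -4), d=0 → +e1, X_11=(1, -4, -4)
t=11: X=(1, -4, -4), d=5 → -e3, X_12=(1, -4, -5)
t=12: X=(1, -4, -5), d=1 → -e1, X_13=(0, -4, -5)
t=13: X=(0, -4, -5), d=4 → +e3, X_14=(0, -4, -4)
t=14: X=(0, -4, -4), d=1 → -e1, X_15=(-1, -4, -4)


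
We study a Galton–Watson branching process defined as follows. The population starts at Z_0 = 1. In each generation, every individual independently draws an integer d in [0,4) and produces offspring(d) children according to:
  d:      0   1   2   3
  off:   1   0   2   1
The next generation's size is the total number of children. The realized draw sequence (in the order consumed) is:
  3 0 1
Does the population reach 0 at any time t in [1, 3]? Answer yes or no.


yes

gen 0: Z_0=1, draws=[3], offspring=[1], Z_1=1
gen 1: Z_1=1, draws=[0], offspring=[1], Z_2=1
gen 2: Z_2=1, draws=[1], offspring=[0], Z_3=0


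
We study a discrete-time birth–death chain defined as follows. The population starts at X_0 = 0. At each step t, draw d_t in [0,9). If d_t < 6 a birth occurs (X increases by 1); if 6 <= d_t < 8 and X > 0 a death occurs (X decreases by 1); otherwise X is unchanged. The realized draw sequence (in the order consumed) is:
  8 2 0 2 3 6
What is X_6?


t=0: X=0, d=8 → hold, X_1=0
t=1: X=0, d=2 → birth, X_2=1
t=2: X=1, d=0 → birth, X_3=2
t=3: X=2, d=2 → birth, X_4=3
t=4: X=3, d=3 → birth, X_5=4
t=5: X=4, d=6 → death, X_6=3

3


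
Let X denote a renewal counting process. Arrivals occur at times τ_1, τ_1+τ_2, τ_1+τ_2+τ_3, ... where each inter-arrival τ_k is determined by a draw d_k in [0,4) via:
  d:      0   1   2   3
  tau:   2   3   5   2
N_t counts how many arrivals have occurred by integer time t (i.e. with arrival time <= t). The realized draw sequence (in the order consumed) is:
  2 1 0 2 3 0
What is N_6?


draw d_1=2: τ_1=5, arrival time A_1=5
draw d_2=1: τ_2=3, arrival time A_2=8
draw d_3=0: τ_3=2, arrival time A_3=10
draw d_4=2: τ_4=5, arrival time A_4=15
draw d_5=3: τ_5=2, arrival time A_5=17
draw d_6=0: τ_6=2, arrival time A_6=19
N_t over t=0..6: 0:0 1:0 2:0 3:0 4:0 5:1 6:1

1


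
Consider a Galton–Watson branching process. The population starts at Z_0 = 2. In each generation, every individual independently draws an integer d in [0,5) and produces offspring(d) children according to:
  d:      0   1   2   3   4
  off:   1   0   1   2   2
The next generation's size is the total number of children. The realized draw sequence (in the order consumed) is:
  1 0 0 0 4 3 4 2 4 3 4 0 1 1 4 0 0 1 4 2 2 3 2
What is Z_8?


gen 0: Z_0=2, draws=[1, 0], offspring=[0, 1], Z_1=1
gen 1: Z_1=1, draws=[0], offspring=[1], Z_2=1
gen 2: Z_2=1, draws=[0], offspring=[1], Z_3=1
gen 3: Z_3=1, draws=[4], offspring=[2], Z_4=2
gen 4: Z_4=2, draws=[3, 4], offspring=[2, 2], Z_5=4
gen 5: Z_5=4, draws=[2, 4, 3, 4], offspring=[1, 2, 2, 2], Z_6=7
gen 6: Z_6=7, draws=[0, 1, 1, 4, 0, 0, 1], offspring=[1, 0, 0, 2, 1, 1, 0], Z_7=5
gen 7: Z_7=5, draws=[4, 2, 2, 3, 2], offspring=[2, 1, 1, 2, 1], Z_8=7

7


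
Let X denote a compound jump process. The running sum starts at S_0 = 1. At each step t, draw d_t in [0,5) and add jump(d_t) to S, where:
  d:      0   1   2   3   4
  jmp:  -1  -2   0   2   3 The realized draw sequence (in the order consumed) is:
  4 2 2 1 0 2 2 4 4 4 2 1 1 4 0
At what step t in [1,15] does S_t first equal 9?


t=0: S=1, d=4, jump=3, S_1=4
t=1: S=4, d=2, jump=0, S_2=4
t=2: S=4, d=2, jump=0, S_3=4
t=3: S=4, d=1, jump=-2, S_4=2
t=4: S=2, d=0, jump=-1, S_5=1
t=5: S=1, d=2, jump=0, S_6=1
t=6: S=1, d=2, jump=0, S_7=1
t=7: S=1, d=4, jump=3, S_8=4
t=8: S=4, d=4, jump=3, S_9=7
t=9: S=7, d=4, jump=3, S_10=10
t=10: S=10, d=2, jump=0, S_11=10
t=11: S=10, d=1, jump=-2, S_12=8
t=12: S=8, d=1, jump=-2, S_13=6
t=13: S=6, d=4, jump=3, S_14=9
t=14: S=9, d=0, jump=-1, S_15=8

14


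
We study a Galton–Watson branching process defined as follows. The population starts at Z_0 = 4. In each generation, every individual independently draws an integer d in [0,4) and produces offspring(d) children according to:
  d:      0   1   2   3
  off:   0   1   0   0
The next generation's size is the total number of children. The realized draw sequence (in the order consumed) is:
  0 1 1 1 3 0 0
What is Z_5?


0

gen 0: Z_0=4, draws=[0, 1, 1, 1], offspring=[0, 1, 1, 1], Z_1=3
gen 1: Z_1=3, draws=[3, 0, 0], offspring=[0, 0, 0], Z_2=0
gen 2: Z_2=0, draws=[], offspring=[], Z_3=0
gen 3: Z_3=0, draws=[], offspring=[], Z_4=0
gen 4: Z_4=0, draws=[], offspring=[], Z_5=0


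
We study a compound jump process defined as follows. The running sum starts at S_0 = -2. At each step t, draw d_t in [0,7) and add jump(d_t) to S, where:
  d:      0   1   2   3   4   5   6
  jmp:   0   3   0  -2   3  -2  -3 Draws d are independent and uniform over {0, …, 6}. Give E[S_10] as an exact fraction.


Outcome values over d=0..6: [0, 3, 0, -2, 3, -2, -3]
Σy = -1, Σy² = 35, M = 7
μ = -1/7 = -1/7,  σ² = 35/7 − (-1/7)² = 244/49
E[S_10] = -2 + 10·(-1/7) = -24/7

-24/7


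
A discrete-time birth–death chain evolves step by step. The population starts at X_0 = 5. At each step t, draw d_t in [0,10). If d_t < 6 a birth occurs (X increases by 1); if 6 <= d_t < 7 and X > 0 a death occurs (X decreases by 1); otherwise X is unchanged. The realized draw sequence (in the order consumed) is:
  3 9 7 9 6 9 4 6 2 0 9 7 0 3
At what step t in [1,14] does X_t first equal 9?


14

t=0: X=5, d=3 → birth, X_1=6
t=1: X=6, d=9 → hold, X_2=6
t=2: X=6, d=7 → hold, X_3=6
t=3: X=6, d=9 → hold, X_4=6
t=4: X=6, d=6 → death, X_5=5
t=5: X=5, d=9 → hold, X_6=5
t=6: X=5, d=4 → birth, X_7=6
t=7: X=6, d=6 → death, X_8=5
t=8: X=5, d=2 → birth, X_9=6
t=9: X=6, d=0 → birth, X_10=7
t=10: X=7, d=9 → hold, X_11=7
t=11: X=7, d=7 → hold, X_12=7
t=12: X=7, d=0 → birth, X_13=8
t=13: X=8, d=3 → birth, X_14=9


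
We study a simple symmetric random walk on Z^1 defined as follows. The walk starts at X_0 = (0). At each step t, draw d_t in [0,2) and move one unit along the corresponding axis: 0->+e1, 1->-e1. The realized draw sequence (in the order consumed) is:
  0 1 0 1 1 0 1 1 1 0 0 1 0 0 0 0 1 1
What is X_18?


t=0: X=(0), d=0 → +e1, X_1=(1)
t=1: X=(1), d=1 → -e1, X_2=(0)
t=2: X=(0), d=0 → +e1, X_3=(1)
t=3: X=(1), d=1 → -e1, X_4=(0)
t=4: X=(0), d=1 → -e1, X_5=(-1)
t=5: X=(-1), d=0 → +e1, X_6=(0)
t=6: X=(0), d=1 → -e1, X_7=(-1)
t=7: X=(-1), d=1 → -e1, X_8=(-2)
t=8: X=(-2), d=1 → -e1, X_9=(-3)
t=9: X=(-3), d=0 → +e1, X_10=(-2)
t=10: X=(-2), d=0 → +e1, X_11=(-1)
t=11: X=(-1), d=1 → -e1, X_12=(-2)
t=12: X=(-2), d=0 → +e1, X_13=(-1)
t=13: X=(-1), d=0 → +e1, X_14=(0)
t=14: X=(0), d=0 → +e1, X_15=(1)
t=15: X=(1), d=0 → +e1, X_16=(2)
t=16: X=(2), d=1 → -e1, X_17=(1)
t=17: X=(1), d=1 → -e1, X_18=(0)

(0)


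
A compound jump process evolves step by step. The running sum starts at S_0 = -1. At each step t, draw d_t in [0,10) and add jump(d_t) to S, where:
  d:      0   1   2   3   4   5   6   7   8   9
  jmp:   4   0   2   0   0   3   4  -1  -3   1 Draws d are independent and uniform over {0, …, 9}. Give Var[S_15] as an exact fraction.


69

Outcome values over d=0..9: [4, 0, 2, 0, 0, 3, 4, -1, -3, 1]
Σy = 10, Σy² = 56, M = 10
μ = 10/10 = 1,  σ² = 56/10 − (1)² = 23/5
Independent increments: Var[S_15] = 15·σ² = 15·(23/5) = 69


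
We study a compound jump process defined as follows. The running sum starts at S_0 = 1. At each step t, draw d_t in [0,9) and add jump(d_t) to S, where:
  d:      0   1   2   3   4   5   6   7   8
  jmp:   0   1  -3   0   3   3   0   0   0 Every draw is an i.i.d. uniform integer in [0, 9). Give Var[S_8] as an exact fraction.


Outcome values over d=0..8: [0, 1, -3, 0, 3, 3, 0, 0, 0]
Σy = 4, Σy² = 28, M = 9
μ = 4/9 = 4/9,  σ² = 28/9 − (4/9)² = 236/81
Independent increments: Var[S_8] = 8·σ² = 8·(236/81) = 1888/81

1888/81


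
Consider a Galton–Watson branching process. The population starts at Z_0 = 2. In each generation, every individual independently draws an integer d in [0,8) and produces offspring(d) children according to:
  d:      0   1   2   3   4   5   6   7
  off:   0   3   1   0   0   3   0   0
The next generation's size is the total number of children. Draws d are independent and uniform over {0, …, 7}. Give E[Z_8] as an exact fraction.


Outcome values over d=0..7: [0, 3, 1, 0, 0, 3, 0, 0]
Σy = 7, Σy² = 19, M = 8
μ = 7/8 = 7/8,  σ² = 19/8 − (7/8)² = 103/64
E[Z_0] = 2
E[Z_1] = 7/8·E[Z_0] = 7/4
E[Z_2] = 7/8·E[Z_1] = 49/32
E[Z_3] = 7/8·E[Z_2] = 343/256
E[Z_4] = 7/8·E[Z_3] = 2401/2048
E[Z_5] = 7/8·E[Z_4] = 16807/16384
E[Z_6] = 7/8·E[Z_5] = 117649/131072
E[Z_7] = 7/8·E[Z_6] = 823543/1048576
E[Z_8] = 7/8·E[Z_7] = 5764801/8388608

5764801/8388608


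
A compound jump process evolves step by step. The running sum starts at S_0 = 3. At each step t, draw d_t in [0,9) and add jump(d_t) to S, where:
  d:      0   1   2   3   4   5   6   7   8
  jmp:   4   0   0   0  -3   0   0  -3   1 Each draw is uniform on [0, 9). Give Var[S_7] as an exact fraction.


Outcome values over d=0..8: [4, 0, 0, 0, -3, 0, 0, -3, 1]
Σy = -1, Σy² = 35, M = 9
μ = -1/9 = -1/9,  σ² = 35/9 − (-1/9)² = 314/81
Independent increments: Var[S_7] = 7·σ² = 7·(314/81) = 2198/81

2198/81


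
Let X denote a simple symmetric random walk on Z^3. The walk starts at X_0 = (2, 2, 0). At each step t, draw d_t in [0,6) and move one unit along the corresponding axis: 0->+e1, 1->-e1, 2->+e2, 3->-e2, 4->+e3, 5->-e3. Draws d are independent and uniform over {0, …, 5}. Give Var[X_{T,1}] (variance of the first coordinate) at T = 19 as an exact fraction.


Outcome values over d=0..5: [1, -1, 0, 0, 0, 0]
Σy = 0, Σy² = 2, M = 6
μ = 0/6 = 0,  σ² = 2/6 − (0)² = 1/3
Independent increments: Var[X_19] = 19·σ² = 19·(1/3) = 19/3

19/3


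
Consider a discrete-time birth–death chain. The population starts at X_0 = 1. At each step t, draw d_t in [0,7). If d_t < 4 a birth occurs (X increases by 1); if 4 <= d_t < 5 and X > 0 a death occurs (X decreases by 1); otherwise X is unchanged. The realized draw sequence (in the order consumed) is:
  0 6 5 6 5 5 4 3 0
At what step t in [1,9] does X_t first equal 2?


1

t=0: X=1, d=0 → birth, X_1=2
t=1: X=2, d=6 → hold, X_2=2
t=2: X=2, d=5 → hold, X_3=2
t=3: X=2, d=6 → hold, X_4=2
t=4: X=2, d=5 → hold, X_5=2
t=5: X=2, d=5 → hold, X_6=2
t=6: X=2, d=4 → death, X_7=1
t=7: X=1, d=3 → birth, X_8=2
t=8: X=2, d=0 → birth, X_9=3


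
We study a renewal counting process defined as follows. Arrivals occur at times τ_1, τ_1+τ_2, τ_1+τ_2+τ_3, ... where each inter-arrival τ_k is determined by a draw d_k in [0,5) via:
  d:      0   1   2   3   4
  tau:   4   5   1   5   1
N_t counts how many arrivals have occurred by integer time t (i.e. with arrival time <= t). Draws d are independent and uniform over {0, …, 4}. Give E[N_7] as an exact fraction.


162873/78125

Inter-arrival values over d=0..4: [4, 5, 1, 5, 1]
Each d has probability 1/5, so the pmf of τ is: f(1) = 2/5, f(4) = 1/5, f(5) = 2/5
Renewal equation for m(n) = E[N_n]: condition on τ_1 = k (if k <= n, one arrival plus a fresh copy on the remaining n−k steps): m(n) = F(n) + Σ_{k<=n} f(k)·m(n−k), where F(n) = P(τ <= n) and m(0) = 0
m(1) = F(1) = 2/5
m(2) = F(2) + f(1)·m(1) = 2/5 + 2/5·2/5 = 14/25
m(3) = F(3) + f(1)·m(2) = 2/5 + 2/5·14/25 = 78/125
m(4) = F(4) + f(1)·m(3) = 3/5 + 2/5·78/125 = 531/625
m(5) = F(5) + f(1)·m(4) + f(4)·m(1) = 1 + 2/5·531/625 + 1/5·2/5 = 4437/3125
m(6) = F(6) + f(1)·m(5) + f(4)·m(2) + f(5)·m(1) = 1 + 2/5·4437/3125 + 1/5·14/25 + 2/5·2/5 = 28749/15625
m(7) = F(7) + f(1)·m(6) + f(4)·m(3) + f(5)·m(2) = 1 + 2/5·28749/15625 + 1/5·78/125 + 2/5·14/25 = 162873/78125
E[N_7] = m(7) = 162873/78125


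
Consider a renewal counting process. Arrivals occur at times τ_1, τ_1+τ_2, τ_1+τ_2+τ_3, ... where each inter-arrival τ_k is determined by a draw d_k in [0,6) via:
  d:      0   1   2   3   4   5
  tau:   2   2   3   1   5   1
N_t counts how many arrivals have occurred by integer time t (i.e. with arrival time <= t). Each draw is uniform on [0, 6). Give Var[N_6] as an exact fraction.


9054515/8503056

Inter-arrival values over d=0..5: [2, 2, 3, 1, 5, 1]
Each d has probability 1/6, so the pmf of τ is: f(1) = 1/3, f(2) = 1/3, f(3) = 1/6, f(5) = 1/6
Let p_n(j) = P(N_n = j), with p_0 = [1]. Condition on τ_1: p_n(0) = P(τ > n), and for j >= 1, p_n(j) = Σ_{k<=n} f(k)·p_{n−k}(j−1)
p_1 = [2/3, 1/3]  (j = 0..1)
p_2 = [1/3, 5/9, 1/9]  (j = 0..2)
p_3 = [1/6, 1/2, 8/27, 1/27]  (j = 0..3)
p_4 = [1/6, 5/18, 11/27, 11/81, 1/81]  (j = 0..4)
p_5 = [0, 1/3, 19/54, 41/162, 14/243, 1/243]  (j = 0..5)
p_6 = [0, 7/36, 37/108, 49/162, 11/81, 17/729, 1/729]  (j = 0..6)
E[N_6] = Σ j·p_6(j) = 7159/2916;  E[N_6²] = Σ j²·p_6(j) = 20681/2916
Var[N_6] = 20681/2916 − (7159/2916)² = 9054515/8503056


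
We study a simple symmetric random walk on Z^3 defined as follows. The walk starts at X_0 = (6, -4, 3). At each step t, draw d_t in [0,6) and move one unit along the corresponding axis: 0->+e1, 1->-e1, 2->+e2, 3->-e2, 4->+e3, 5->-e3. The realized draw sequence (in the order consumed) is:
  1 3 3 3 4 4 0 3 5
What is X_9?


(6, -8, 4)

t=0: X=(6, -4, 3), d=1 → -e1, X_1=(5, -4, 3)
t=1: X=(5, -4, 3), d=3 → -e2, X_2=(5, -5, 3)
t=2: X=(5, -5, 3), d=3 → -e2, X_3=(5, -6, 3)
t=3: X=(5, -6, 3), d=3 → -e2, X_4=(5, -7, 3)
t=4: X=(5, -7, 3), d=4 → +e3, X_5=(5, -7, 4)
t=5: X=(5, -7, 4), d=4 → +e3, X_6=(5, -7, 5)
t=6: X=(5, -7, 5), d=0 → +e1, X_7=(6, -7, 5)
t=7: X=(6, -7, 5), d=3 → -e2, X_8=(6, -8, 5)
t=8: X=(6, -8, 5), d=5 → -e3, X_9=(6, -8, 4)


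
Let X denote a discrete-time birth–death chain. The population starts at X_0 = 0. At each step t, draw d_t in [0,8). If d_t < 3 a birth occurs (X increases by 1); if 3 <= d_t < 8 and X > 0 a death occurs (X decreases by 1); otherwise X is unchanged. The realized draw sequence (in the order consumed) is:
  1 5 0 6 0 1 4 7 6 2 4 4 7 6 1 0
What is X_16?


2

t=0: X=0, d=1 → birth, X_1=1
t=1: X=1, d=5 → death, X_2=0
t=2: X=0, d=0 → birth, X_3=1
t=3: X=1, d=6 → death, X_4=0
t=4: X=0, d=0 → birth, X_5=1
t=5: X=1, d=1 → birth, X_6=2
t=6: X=2, d=4 → death, X_7=1
t=7: X=1, d=7 → death, X_8=0
t=8: X=0, d=6 → hold, X_9=0
t=9: X=0, d=2 → birth, X_10=1
t=10: X=1, d=4 → death, X_11=0
t=11: X=0, d=4 → hold, X_12=0
t=12: X=0, d=7 → hold, X_13=0
t=13: X=0, d=6 → hold, X_14=0
t=14: X=0, d=1 → birth, X_15=1
t=15: X=1, d=0 → birth, X_16=2


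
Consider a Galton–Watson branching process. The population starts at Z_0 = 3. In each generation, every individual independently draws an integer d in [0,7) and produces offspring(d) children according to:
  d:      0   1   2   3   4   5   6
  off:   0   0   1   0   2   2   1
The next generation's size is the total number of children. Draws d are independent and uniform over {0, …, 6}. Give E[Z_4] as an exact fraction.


Outcome values over d=0..6: [0, 0, 1, 0, 2, 2, 1]
Σy = 6, Σy² = 10, M = 7
μ = 6/7 = 6/7,  σ² = 10/7 − (6/7)² = 34/49
E[Z_0] = 3
E[Z_1] = 6/7·E[Z_0] = 18/7
E[Z_2] = 6/7·E[Z_1] = 108/49
E[Z_3] = 6/7·E[Z_2] = 648/343
E[Z_4] = 6/7·E[Z_3] = 3888/2401

3888/2401


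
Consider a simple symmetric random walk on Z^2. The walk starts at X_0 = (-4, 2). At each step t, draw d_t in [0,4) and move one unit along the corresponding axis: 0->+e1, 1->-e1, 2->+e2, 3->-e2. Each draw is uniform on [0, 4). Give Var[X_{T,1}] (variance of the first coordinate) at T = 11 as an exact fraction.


11/2

Outcome values over d=0..3: [1, -1, 0, 0]
Σy = 0, Σy² = 2, M = 4
μ = 0/4 = 0,  σ² = 2/4 − (0)² = 1/2
Independent increments: Var[X_11] = 11·σ² = 11·(1/2) = 11/2


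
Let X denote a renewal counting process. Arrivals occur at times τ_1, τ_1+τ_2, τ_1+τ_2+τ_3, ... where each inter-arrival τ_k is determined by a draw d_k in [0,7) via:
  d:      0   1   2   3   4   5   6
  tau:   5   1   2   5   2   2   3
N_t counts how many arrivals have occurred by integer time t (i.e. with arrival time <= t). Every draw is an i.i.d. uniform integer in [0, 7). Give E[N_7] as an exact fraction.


Inter-arrival values over d=0..6: [5, 1, 2, 5, 2, 2, 3]
Each d has probability 1/7, so the pmf of τ is: f(1) = 1/7, f(2) = 3/7, f(3) = 1/7, f(5) = 2/7
Renewal equation for m(n) = E[N_n]: condition on τ_1 = k (if k <= n, one arrival plus a fresh copy on the remaining n−k steps): m(n) = F(n) + Σ_{k<=n} f(k)·m(n−k), where F(n) = P(τ <= n) and m(0) = 0
m(1) = F(1) = 1/7
m(2) = F(2) + f(1)·m(1) = 4/7 + 1/7·1/7 = 29/49
m(3) = F(3) + f(1)·m(2) + f(2)·m(1) = 5/7 + 1/7·29/49 + 3/7·1/7 = 295/343
m(4) = F(4) + f(1)·m(3) + f(2)·m(2) + f(3)·m(1) = 5/7 + 1/7·295/343 + 3/7·29/49 + 1/7·1/7 = 2668/2401
m(5) = F(5) + f(1)·m(4) + f(2)·m(3) + f(3)·m(2) = 1 + 1/7·2668/2401 + 3/7·295/343 + 1/7·29/49 = 27091/16807
m(6) = F(6) + f(1)·m(5) + f(2)·m(4) + f(3)·m(3) + f(5)·m(1) = 1 + 1/7·27091/16807 + 3/7·2668/2401 + 1/7·295/343 + 2/7·1/7 = 220025/117649
m(7) = F(7) + f(1)·m(6) + f(2)·m(5) + f(3)·m(4) + f(5)·m(2) = 1 + 1/7·220025/117649 + 3/7·27091/16807 + 1/7·2668/2401 + 2/7·29/49 = 1882469/823543
E[N_7] = m(7) = 1882469/823543

1882469/823543


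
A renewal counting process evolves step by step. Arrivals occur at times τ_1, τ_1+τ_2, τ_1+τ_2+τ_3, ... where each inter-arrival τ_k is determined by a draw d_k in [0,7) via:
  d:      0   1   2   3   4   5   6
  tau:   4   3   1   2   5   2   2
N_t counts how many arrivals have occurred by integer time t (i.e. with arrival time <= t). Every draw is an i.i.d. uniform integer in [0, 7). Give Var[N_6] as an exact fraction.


Inter-arrival values over d=0..6: [4, 3, 1, 2, 5, 2, 2]
Each d has probability 1/7, so the pmf of τ is: f(1) = 1/7, f(2) = 3/7, f(3) = 1/7, f(4) = 1/7, f(5) = 1/7
Let p_n(j) = P(N_n = j), with p_0 = [1]. Condition on τ_1: p_n(0) = P(τ > n), and for j >= 1, p_n(j) = Σ_{k<=n} f(k)·p_{n−k}(j−1)
p_1 = [6/7, 1/7]  (j = 0..1)
p_2 = [3/7, 27/49, 1/49]  (j = 0..2)
p_3 = [2/7, 4/7, 48/343, 1/343]  (j = 0..3)
p_4 = [1/7, 24/49, 116/343, 69/2401, 1/2401]  (j = 0..4)
p_5 = [0, 23/49, 142/343, 267/2401, 90/16807, 1/16807]  (j = 0..5)
p_6 = [0, 2/7, 157/343, 545/2401, 481/16807, 111/117649, 1/117649]  (j = 0..6)
E[N_6] = Σ j·p_6(j) = 235460/117649;  E[N_6²] = Σ j²·p_6(j) = 546046/117649
Var[N_6] = 546046/117649 − (235460/117649)² = 8800354254/13841287201

8800354254/13841287201


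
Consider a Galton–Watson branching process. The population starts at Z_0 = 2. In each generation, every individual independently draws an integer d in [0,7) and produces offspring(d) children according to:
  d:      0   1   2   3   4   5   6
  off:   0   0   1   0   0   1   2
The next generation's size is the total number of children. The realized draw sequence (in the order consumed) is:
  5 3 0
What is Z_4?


0

gen 0: Z_0=2, draws=[5, 3], offspring=[1, 0], Z_1=1
gen 1: Z_1=1, draws=[0], offspring=[0], Z_2=0
gen 2: Z_2=0, draws=[], offspring=[], Z_3=0
gen 3: Z_3=0, draws=[], offspring=[], Z_4=0


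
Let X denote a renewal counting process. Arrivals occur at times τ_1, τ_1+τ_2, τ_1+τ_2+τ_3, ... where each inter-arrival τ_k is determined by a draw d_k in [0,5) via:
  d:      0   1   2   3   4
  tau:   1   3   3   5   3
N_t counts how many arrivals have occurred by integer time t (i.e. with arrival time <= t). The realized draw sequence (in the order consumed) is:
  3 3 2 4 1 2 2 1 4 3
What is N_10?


2

draw d_1=3: τ_1=5, arrival time A_1=5
draw d_2=3: τ_2=5, arrival time A_2=10
draw d_3=2: τ_3=3, arrival time A_3=13
draw d_4=4: τ_4=3, arrival time A_4=16
draw d_5=1: τ_5=3, arrival time A_5=19
draw d_6=2: τ_6=3, arrival time A_6=22
draw d_7=2: τ_7=3, arrival time A_7=25
draw d_8=1: τ_8=3, arrival time A_8=28
draw d_9=4: τ_9=3, arrival time A_9=31
draw d_10=3: τ_10=5, arrival time A_10=36
N_t over t=0..10: 0:0 1:0 2:0 3:0 4:0 5:1 6:1 7:1 8:1 9:1 10:2


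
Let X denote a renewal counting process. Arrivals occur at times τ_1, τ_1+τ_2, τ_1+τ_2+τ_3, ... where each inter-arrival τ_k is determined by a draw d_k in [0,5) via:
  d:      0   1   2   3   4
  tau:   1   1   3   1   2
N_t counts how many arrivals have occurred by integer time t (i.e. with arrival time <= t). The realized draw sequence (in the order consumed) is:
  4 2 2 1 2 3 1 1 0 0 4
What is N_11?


4

draw d_1=4: τ_1=2, arrival time A_1=2
draw d_2=2: τ_2=3, arrival time A_2=5
draw d_3=2: τ_3=3, arrival time A_3=8
draw d_4=1: τ_4=1, arrival time A_4=9
draw d_5=2: τ_5=3, arrival time A_5=12
draw d_6=3: τ_6=1, arrival time A_6=13
draw d_7=1: τ_7=1, arrival time A_7=14
draw d_8=1: τ_8=1, arrival time A_8=15
draw d_9=0: τ_9=1, arrival time A_9=16
draw d_10=0: τ_10=1, arrival time A_10=17
draw d_11=4: τ_11=2, arrival time A_11=19
N_t over t=0..11: 0:0 1:0 2:1 3:1 4:1 5:2 6:2 7:2 8:3 9:4 10:4 11:4


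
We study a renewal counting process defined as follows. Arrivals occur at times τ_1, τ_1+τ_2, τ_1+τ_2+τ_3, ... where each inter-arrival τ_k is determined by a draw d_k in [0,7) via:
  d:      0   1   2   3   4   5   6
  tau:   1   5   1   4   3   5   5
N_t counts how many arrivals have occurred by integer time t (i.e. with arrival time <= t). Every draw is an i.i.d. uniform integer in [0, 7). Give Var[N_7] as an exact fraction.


Inter-arrival values over d=0..6: [1, 5, 1, 4, 3, 5, 5]
Each d has probability 1/7, so the pmf of τ is: f(1) = 2/7, f(3) = 1/7, f(4) = 1/7, f(5) = 3/7
Let p_n(j) = P(N_n = j), with p_0 = [1]. Condition on τ_1: p_n(0) = P(τ > n), and for j >= 1, p_n(j) = Σ_{k<=n} f(k)·p_{n−k}(j−1)
p_1 = [5/7, 2/7]  (j = 0..1)
p_2 = [5/7, 10/49, 4/49]  (j = 0..2)
p_3 = [4/7, 17/49, 20/343, 8/343]  (j = 0..3)
p_4 = [3/7, 20/49, 48/343, 40/2401, 16/2401]  (j = 0..4)
p_5 = [0, 37/49, 64/343, 124/2401, 80/16807, 32/16807]  (j = 0..5)
p_6 = [0, 24/49, 143/343, 176/2401, 304/16807, 160/117649, 64/117649]  (j = 0..6)
p_7 = [0, 22/49, 115/343, 438/2401, 64/2401, 720/117649, 320/823543, 128/823543]  (j = 0..7)
E[N_7] = Σ j·p_7(j) = 1488510/823543;  E[N_7²] = Σ j²·p_7(j) = 3321344/823543
Var[N_7] = 3321344/823543 − (1488510/823543)² = 519607581692/678223072849

519607581692/678223072849


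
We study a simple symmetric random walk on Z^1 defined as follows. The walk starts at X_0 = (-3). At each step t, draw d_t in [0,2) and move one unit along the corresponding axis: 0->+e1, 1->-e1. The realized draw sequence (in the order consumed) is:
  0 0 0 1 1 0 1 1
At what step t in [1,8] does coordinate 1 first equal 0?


t=0: X=(-3), d=0 → +e1, X_1=(-2)
t=1: X=(-2), d=0 → +e1, X_2=(-1)
t=2: X=(-1), d=0 → +e1, X_3=(0)
t=3: X=(0), d=1 → -e1, X_4=(-1)
t=4: X=(-1), d=1 → -e1, X_5=(-2)
t=5: X=(-2), d=0 → +e1, X_6=(-1)
t=6: X=(-1), d=1 → -e1, X_7=(-2)
t=7: X=(-2), d=1 → -e1, X_8=(-3)

3


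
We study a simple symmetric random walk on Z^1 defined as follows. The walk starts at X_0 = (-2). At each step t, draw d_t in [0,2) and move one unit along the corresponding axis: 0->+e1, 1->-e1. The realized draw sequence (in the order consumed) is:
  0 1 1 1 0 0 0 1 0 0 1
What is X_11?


t=0: X=(-2), d=0 → +e1, X_1=(-1)
t=1: X=(-1), d=1 → -e1, X_2=(-2)
t=2: X=(-2), d=1 → -e1, X_3=(-3)
t=3: X=(-3), d=1 → -e1, X_4=(-4)
t=4: X=(-4), d=0 → +e1, X_5=(-3)
t=5: X=(-3), d=0 → +e1, X_6=(-2)
t=6: X=(-2), d=0 → +e1, X_7=(-1)
t=7: X=(-1), d=1 → -e1, X_8=(-2)
t=8: X=(-2), d=0 → +e1, X_9=(-1)
t=9: X=(-1), d=0 → +e1, X_10=(0)
t=10: X=(0), d=1 → -e1, X_11=(-1)

(-1)


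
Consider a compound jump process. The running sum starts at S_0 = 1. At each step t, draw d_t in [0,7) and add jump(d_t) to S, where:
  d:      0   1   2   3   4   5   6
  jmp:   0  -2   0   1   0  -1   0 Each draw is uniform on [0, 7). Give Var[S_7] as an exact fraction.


Outcome values over d=0..6: [0, -2, 0, 1, 0, -1, 0]
Σy = -2, Σy² = 6, M = 7
μ = -2/7 = -2/7,  σ² = 6/7 − (-2/7)² = 38/49
Independent increments: Var[S_7] = 7·σ² = 7·(38/49) = 38/7

38/7


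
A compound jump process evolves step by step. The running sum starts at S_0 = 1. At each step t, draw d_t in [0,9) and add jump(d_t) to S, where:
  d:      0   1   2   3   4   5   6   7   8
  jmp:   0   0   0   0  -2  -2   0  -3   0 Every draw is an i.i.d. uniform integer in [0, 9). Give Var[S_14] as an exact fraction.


1456/81

Outcome values over d=0..8: [0, 0, 0, 0, -2, -2, 0, -3, 0]
Σy = -7, Σy² = 17, M = 9
μ = -7/9 = -7/9,  σ² = 17/9 − (-7/9)² = 104/81
Independent increments: Var[S_14] = 14·σ² = 14·(104/81) = 1456/81


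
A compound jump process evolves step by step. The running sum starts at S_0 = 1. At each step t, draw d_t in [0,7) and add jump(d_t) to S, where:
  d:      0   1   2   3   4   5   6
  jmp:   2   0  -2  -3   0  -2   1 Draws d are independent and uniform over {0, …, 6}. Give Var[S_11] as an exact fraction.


Outcome values over d=0..6: [2, 0, -2, -3, 0, -2, 1]
Σy = -4, Σy² = 22, M = 7
μ = -4/7 = -4/7,  σ² = 22/7 − (-4/7)² = 138/49
Independent increments: Var[S_11] = 11·σ² = 11·(138/49) = 1518/49

1518/49


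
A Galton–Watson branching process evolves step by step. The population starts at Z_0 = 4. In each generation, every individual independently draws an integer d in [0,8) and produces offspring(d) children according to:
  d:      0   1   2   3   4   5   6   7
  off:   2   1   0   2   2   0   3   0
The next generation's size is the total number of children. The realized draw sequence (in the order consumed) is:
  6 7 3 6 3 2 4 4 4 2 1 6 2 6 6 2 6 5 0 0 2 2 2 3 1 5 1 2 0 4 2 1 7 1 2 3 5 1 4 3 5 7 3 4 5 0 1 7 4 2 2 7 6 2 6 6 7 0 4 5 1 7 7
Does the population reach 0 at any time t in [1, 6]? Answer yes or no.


gen 0: Z_0=4, draws=[6, 7, 3, 6], offspring=[3, 0, 2, 3], Z_1=8
gen 1: Z_1=8, draws=[3, 2, 4, 4, 4, 2, 1, 6], offspring=[2, 0, 2, 2, 2, 0, 1, 3], Z_2=12
gen 2: Z_2=12, draws=[2, 6, 6, 2, 6, 5, 0, 0, 2, 2, 2, 3], offspring=[0, 3, 3, 0, 3, 0, 2, 2, 0, 0, 0, 2], Z_3=15
gen 3: Z_3=15, draws=[1, 5, 1, 2, 0, 4, 2, 1, 7, 1, 2, 3, 5, 1, 4], offspring=[1, 0, 1, 0, 2, 2, 0, 1, 0, 1, 0, 2, 0, 1, 2], Z_4=13
gen 4: Z_4=13, draws=[3, 5, 7, 3, 4, 5, 0, 1, 7, 4, 2, 2, 7], offspring=[2, 0, 0, 2, 2, 0, 2, 1, 0, 2, 0, 0, 0], Z_5=11
gen 5: Z_5=11, draws=[6, 2, 6, 6, 7, 0, 4, 5, 1, 7, 7], offspring=[3, 0, 3, 3, 0, 2, 2, 0, 1, 0, 0], Z_6=14

no


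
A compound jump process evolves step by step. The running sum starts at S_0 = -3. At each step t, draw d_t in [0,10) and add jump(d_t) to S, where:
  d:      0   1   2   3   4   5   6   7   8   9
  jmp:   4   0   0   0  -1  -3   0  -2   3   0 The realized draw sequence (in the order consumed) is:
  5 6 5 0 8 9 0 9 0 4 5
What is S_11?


t=0: S=-3, d=5, jump=-3, S_1=-6
t=1: S=-6, d=6, jump=0, S_2=-6
t=2: S=-6, d=5, jump=-3, S_3=-9
t=3: S=-9, d=0, jump=4, S_4=-5
t=4: S=-5, d=8, jump=3, S_5=-2
t=5: S=-2, d=9, jump=0, S_6=-2
t=6: S=-2, d=0, jump=4, S_7=2
t=7: S=2, d=9, jump=0, S_8=2
t=8: S=2, d=0, jump=4, S_9=6
t=9: S=6, d=4, jump=-1, S_10=5
t=10: S=5, d=5, jump=-3, S_11=2

2


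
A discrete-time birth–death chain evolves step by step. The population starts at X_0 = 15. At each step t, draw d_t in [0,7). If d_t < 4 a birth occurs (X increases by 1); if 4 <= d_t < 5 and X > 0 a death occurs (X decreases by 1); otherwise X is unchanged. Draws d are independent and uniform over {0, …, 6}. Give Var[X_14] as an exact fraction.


X can drop by at most 1 per step and X_0 = 15 > T = 14, so X_t >= 15 − t >= 1 > 0 for every t <= 14: the floor at 0 (the 'and X > 0' condition) never binds. Hence X_14 = X_0 + Σ_{t<14} Y_t with i.i.d. increments Y_t = y(d_t) ∈ {+1, −1, 0}.
Outcome values over d=0..6: [1, 1, 1, 1, -1, 0, 0]
Σy = 3, Σy² = 5, M = 7
μ = 3/7 = 3/7,  σ² = 5/7 − (3/7)² = 26/49
Independent increments: Var[X_14] = 14·σ² = 14·(26/49) = 52/7

52/7


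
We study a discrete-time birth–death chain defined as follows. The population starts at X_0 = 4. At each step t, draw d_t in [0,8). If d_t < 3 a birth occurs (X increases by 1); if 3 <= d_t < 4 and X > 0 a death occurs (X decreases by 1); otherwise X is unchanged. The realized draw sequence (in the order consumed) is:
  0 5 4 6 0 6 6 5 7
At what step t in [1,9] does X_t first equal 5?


t=0: X=4, d=0 → birth, X_1=5
t=1: X=5, d=5 → hold, X_2=5
t=2: X=5, d=4 → hold, X_3=5
t=3: X=5, d=6 → hold, X_4=5
t=4: X=5, d=0 → birth, X_5=6
t=5: X=6, d=6 → hold, X_6=6
t=6: X=6, d=6 → hold, X_7=6
t=7: X=6, d=5 → hold, X_8=6
t=8: X=6, d=7 → hold, X_9=6

1


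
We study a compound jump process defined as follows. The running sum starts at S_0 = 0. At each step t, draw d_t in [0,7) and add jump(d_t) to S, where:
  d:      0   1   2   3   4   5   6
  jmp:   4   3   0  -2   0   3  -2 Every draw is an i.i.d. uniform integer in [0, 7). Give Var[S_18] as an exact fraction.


4644/49

Outcome values over d=0..6: [4, 3, 0, -2, 0, 3, -2]
Σy = 6, Σy² = 42, M = 7
μ = 6/7 = 6/7,  σ² = 42/7 − (6/7)² = 258/49
Independent increments: Var[S_18] = 18·σ² = 18·(258/49) = 4644/49


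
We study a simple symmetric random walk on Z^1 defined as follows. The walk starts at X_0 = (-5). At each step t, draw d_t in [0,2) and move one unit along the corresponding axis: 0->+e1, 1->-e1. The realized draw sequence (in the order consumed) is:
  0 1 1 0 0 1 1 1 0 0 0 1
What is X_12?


(-5)

t=0: X=(-5), d=0 → +e1, X_1=(-4)
t=1: X=(-4), d=1 → -e1, X_2=(-5)
t=2: X=(-5), d=1 → -e1, X_3=(-6)
t=3: X=(-6), d=0 → +e1, X_4=(-5)
t=4: X=(-5), d=0 → +e1, X_5=(-4)
t=5: X=(-4), d=1 → -e1, X_6=(-5)
t=6: X=(-5), d=1 → -e1, X_7=(-6)
t=7: X=(-6), d=1 → -e1, X_8=(-7)
t=8: X=(-7), d=0 → +e1, X_9=(-6)
t=9: X=(-6), d=0 → +e1, X_10=(-5)
t=10: X=(-5), d=0 → +e1, X_11=(-4)
t=11: X=(-4), d=1 → -e1, X_12=(-5)
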